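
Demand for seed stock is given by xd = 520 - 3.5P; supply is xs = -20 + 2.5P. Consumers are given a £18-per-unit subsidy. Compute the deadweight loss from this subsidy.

Deadweight loss = £236.25

Pre-subsidy: 520 - 3.5P = -20 + 2.5P gives P* = 90, x* = 205.
With the rebate, buyers effectively pay Pb = Ps − 18, where Ps is the price sellers receive.
Demand in terms of Ps becomes xd = 520 − 3.5(Ps − 18) = 583 - 3.5Ps. Setting this equal to supply: 583 - 3.5Ps = -20 + 2.5Ps, so Ps = 100.5.
Buyers pay Pb = 100.5 − 18 = 82.5; x' = -20 + 2.5·100.5 = 231.25.
The subsidy expands output by 231.25 − 205 = 26.25 past the efficient level; on those units the gap between marginal cost and willingness to pay runs from 0 up to 18.
DWL = ½ × 18 × 26.25 = 236.25.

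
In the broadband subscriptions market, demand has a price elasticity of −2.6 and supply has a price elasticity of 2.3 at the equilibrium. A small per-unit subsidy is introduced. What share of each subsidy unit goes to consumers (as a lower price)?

Consumer share = 23/49

For a small subsidy around the equilibrium, the benefit split depends on the relative slopes, which at a point are proportional to the elasticities.
Buyer share = εs/(εs + |εd|) = 2.3/(2.3 + 2.6) = 23/49; seller share = |εd|/(εs + |εd|) = 26/49.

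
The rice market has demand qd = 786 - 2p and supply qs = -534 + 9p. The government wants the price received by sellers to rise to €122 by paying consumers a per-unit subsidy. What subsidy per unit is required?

At a seller price of 122, quantity supplied is -534 + 9·122 = 564.
Buyers absorb 564 only when they pay pb with 786 − 2·pb = 564, i.e. pb = 111.
s = ps − pb = 122 − 111 = 11.

Required subsidy s = €11 per unit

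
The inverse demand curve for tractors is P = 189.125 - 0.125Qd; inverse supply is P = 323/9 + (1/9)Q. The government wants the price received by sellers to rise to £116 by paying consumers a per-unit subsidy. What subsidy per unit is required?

Required subsidy s = £17 per unit

At a seller price of 116, quantity supplied is -323 + 9·116 = 721.
Buyers absorb 721 only when they pay Pb = 189.125 − 0.125·721 = 99.
s = Ps − Pb = 116 − 99 = 17.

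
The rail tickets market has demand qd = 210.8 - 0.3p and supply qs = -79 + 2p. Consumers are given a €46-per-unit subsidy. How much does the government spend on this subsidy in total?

Government cost = €8510

Pre-subsidy: 210.8 - 0.3p = -79 + 2p gives p* = 126, q* = 173.
With the rebate, buyers effectively pay pb = ps − 46, where ps is the price sellers receive.
Demand in terms of ps becomes qd = 210.8 − 0.3(ps − 46) = 224.6 - 0.3ps. Setting this equal to supply: 224.6 - 0.3ps = -79 + 2ps, so ps = 132.
Buyers pay pb = 132 − 46 = 86; q' = -79 + 2·132 = 185.
Government outlay = subsidy × quantity = 46 × 185 = 8510.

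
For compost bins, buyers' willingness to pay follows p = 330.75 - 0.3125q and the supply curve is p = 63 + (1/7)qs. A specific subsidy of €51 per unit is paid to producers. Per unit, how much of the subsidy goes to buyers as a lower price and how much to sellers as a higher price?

Buyers gain €35 per unit; sellers gain €16 per unit

Pre-subsidy: 330.75 - 0.3125q = 63 + (1/7)q gives q* = 588 and p* = 147.
With the subsidy, sellers receive ps = pb + 51 for each unit, where pb is the price buyers pay.
On the curves, pb = 330.75 - 0.3125q and ps = 63 + (1/7)q; the wedge ps − pb = 51 gives 63 + (1/7)q − (330.75 - 0.3125q) = 51, so q' = 700.
Then pb = 330.75 − 0.3125·700 = 112 and ps = 63 + (1/7)·700 = 163.
Buyers' price falls by p* − pb = 147 − 112 = 35; sellers' price rises by ps − p* = 163 − 147 = 16.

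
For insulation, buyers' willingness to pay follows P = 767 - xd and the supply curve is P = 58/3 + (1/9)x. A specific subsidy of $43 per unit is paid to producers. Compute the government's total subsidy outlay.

Pre-subsidy: 767 - x = 58/3 + (1/9)x gives x* = 672.9 and P* = 94.1.
With the subsidy, sellers receive Ps = Pb + 43 for each unit, where Pb is the price buyers pay.
On the curves, Pb = 767 - x and Ps = 58/3 + (1/9)x; the wedge Ps − Pb = 43 gives 58/3 + (1/9)x − (767 - x) = 43, so x' = 711.6.
Then Pb = 767 − 1·711.6 = 55.4 and Ps = 58/3 + (1/9)·711.6 = 98.4.
Government outlay = subsidy × quantity = 43 × 711.6 = 30598.8.

Government cost = $30598.8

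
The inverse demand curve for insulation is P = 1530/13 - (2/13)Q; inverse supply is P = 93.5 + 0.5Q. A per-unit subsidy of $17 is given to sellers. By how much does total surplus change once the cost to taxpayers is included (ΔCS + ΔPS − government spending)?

Pre-subsidy: 1530/13 - (2/13)Q = 93.5 + 0.5Q gives Q* = 37 and P* = 112.
With the subsidy, sellers receive Ps = Pb + 17 for each unit, where Pb is the price buyers pay.
On the curves, Pb = 1530/13 - (2/13)Q and Ps = 93.5 + 0.5Q; the wedge Ps − Pb = 17 gives 93.5 + 0.5Q − (1530/13 - (2/13)Q) = 17, so Q' = 63.
Then Pb = 1530/13 − (2/13)·63 = 108 and Ps = 93.5 + 0.5·63 = 125.
ΔCS = ½(37 + 63)(112 − 108) = 200; ΔPS = ½(37 + 63)(125 − 112) = 650.
Government spending = 17 × 63 = 1071.
Net change = 200 + 650 − 1071 = -221. The loss equals the DWL triangle ½·17·26.

Net change in total surplus = -$221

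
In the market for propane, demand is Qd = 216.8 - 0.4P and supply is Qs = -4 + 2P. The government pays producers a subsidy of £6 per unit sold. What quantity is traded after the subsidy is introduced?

Pre-subsidy: 216.8 - 0.4P = -4 + 2P gives P* = 92, Q* = 180.
With the subsidy, sellers receive Ps = Pb + 6 for each unit, where Pb is the price buyers pay.
Supply in terms of Pb becomes Qs = -4 + 2(Pb + 6) = 8 + 2Pb. Setting this equal to demand: 216.8 - 0.4Pb = 8 + 2Pb, so Pb = 87.
Sellers receive Ps = 87 + 6 = 93; Q' = 216.8 − 0.4·87 = 182.

Q' = 182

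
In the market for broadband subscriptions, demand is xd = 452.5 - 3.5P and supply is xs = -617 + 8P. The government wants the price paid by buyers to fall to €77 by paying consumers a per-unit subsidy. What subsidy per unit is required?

Required subsidy s = €23 per unit

At a buyer price of 77, quantity demanded is 452.5 − 3.5·77 = 183.
Sellers supply 183 only when they receive Ps with -617 + 8·Ps = 183, i.e. Ps = 100.
s = Ps − Pb = 100 − 77 = 23.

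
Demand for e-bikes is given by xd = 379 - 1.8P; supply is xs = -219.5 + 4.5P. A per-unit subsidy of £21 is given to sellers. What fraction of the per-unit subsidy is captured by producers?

Producer share = 2/7

Pre-subsidy: 379 - 1.8P = -219.5 + 4.5P gives P* = 95, x* = 208.
With the subsidy, sellers receive Ps = Pb + 21 for each unit, where Pb is the price buyers pay.
Supply in terms of Pb becomes xs = -219.5 + 4.5(Pb + 21) = -125 + 4.5Pb. Setting this equal to demand: 379 - 1.8Pb = -125 + 4.5Pb, so Pb = 80.
Sellers receive Ps = 80 + 21 = 101; x' = 379 − 1.8·80 = 235.
Buyers' price falls by P* − Pb = 95 − 80 = 15; sellers' price rises by Ps − P* = 101 − 95 = 6.
So producers capture 6/21 = 2/7 of each unit of subsidy.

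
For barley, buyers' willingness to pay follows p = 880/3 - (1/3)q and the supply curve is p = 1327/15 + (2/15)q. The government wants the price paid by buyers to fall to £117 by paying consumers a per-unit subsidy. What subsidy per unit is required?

Required subsidy s = £42 per unit

At a buyer price of 117, quantity demanded is 880 − 3·117 = 529.
Sellers supply 529 only when they receive ps = 1327/15 + (2/15)·529 = 159.
s = ps − pb = 159 − 117 = 42.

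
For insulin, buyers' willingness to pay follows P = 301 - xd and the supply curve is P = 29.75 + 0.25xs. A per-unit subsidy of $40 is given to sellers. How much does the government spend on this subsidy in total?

Pre-subsidy: 301 - x = 29.75 + 0.25x gives x* = 217 and P* = 84.
With the subsidy, sellers receive Ps = Pb + 40 for each unit, where Pb is the price buyers pay.
On the curves, Pb = 301 - x and Ps = 29.75 + 0.25x; the wedge Ps − Pb = 40 gives 29.75 + 0.25x − (301 - x) = 40, so x' = 249.
Then Pb = 301 − 1·249 = 52 and Ps = 29.75 + 0.25·249 = 92.
Government outlay = subsidy × quantity = 40 × 249 = 9960.

Government cost = $9960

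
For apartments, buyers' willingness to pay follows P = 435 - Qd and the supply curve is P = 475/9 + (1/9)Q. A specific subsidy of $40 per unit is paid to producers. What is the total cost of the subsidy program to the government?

Pre-subsidy: 435 - Q = 475/9 + (1/9)Q gives Q* = 344 and P* = 91.
With the subsidy, sellers receive Ps = Pb + 40 for each unit, where Pb is the price buyers pay.
On the curves, Pb = 435 - Q and Ps = 475/9 + (1/9)Q; the wedge Ps − Pb = 40 gives 475/9 + (1/9)Q − (435 - Q) = 40, so Q' = 380.
Then Pb = 435 − 1·380 = 55 and Ps = 475/9 + (1/9)·380 = 95.
Government outlay = subsidy × quantity = 40 × 380 = 15200.

Government cost = $15200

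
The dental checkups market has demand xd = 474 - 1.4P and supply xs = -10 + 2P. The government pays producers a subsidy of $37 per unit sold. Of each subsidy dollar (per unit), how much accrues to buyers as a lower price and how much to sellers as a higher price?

Buyers gain 370/17 per unit; sellers gain 259/17 per unit

Pre-subsidy: 474 - 1.4P = -10 + 2P gives P* = 2420/17, x* = 4670/17.
With the subsidy, sellers receive Ps = Pb + 37 for each unit, where Pb is the price buyers pay.
Supply in terms of Pb becomes xs = -10 + 2(Pb + 37) = 64 + 2Pb. Setting this equal to demand: 474 - 1.4Pb = 64 + 2Pb, so Pb = 2050/17.
Sellers receive Ps = 2050/17 + 37 = 2679/17; x' = 474 − 1.4·(2050/17) = 5188/17.
Buyers' price falls by P* − Pb = 2420/17 − 2050/17 = 370/17; sellers' price rises by Ps − P* = 2679/17 − 2420/17 = 259/17.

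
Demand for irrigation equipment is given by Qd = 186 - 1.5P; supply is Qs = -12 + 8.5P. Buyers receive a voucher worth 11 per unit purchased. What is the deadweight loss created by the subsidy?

Deadweight loss = 77.1375

Pre-subsidy: 186 - 1.5P = -12 + 8.5P gives P* = 19.8, Q* = 156.3.
With the rebate, buyers effectively pay Pb = Ps − 11, where Ps is the price sellers receive.
Demand in terms of Ps becomes Qd = 186 − 1.5(Ps − 11) = 202.5 - 1.5Ps. Setting this equal to supply: 202.5 - 1.5Ps = -12 + 8.5Ps, so Ps = 21.45.
Buyers pay Pb = 21.45 − 11 = 10.45; Q' = -12 + 8.5·21.45 = 170.325.
The subsidy expands output by 170.325 − 156.3 = 14.025 past the efficient level; on those units the gap between marginal cost and willingness to pay runs from 0 up to 11.
DWL = ½ × 11 × 14.025 = 77.1375.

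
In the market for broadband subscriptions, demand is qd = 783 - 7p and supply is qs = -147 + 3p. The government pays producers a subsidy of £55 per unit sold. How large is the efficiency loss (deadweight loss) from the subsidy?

Deadweight loss = £3176.25

Pre-subsidy: 783 - 7p = -147 + 3p gives p* = 93, q* = 132.
With the subsidy, sellers receive ps = pb + 55 for each unit, where pb is the price buyers pay.
Supply in terms of pb becomes qs = -147 + 3(pb + 55) = 18 + 3pb. Setting this equal to demand: 783 - 7pb = 18 + 3pb, so pb = 76.5.
Sellers receive ps = 76.5 + 55 = 131.5; q' = 783 − 7·76.5 = 247.5.
The subsidy expands output by 247.5 − 132 = 115.5 past the efficient level; on those units the gap between marginal cost and willingness to pay runs from 0 up to 55.
DWL = ½ × 55 × 115.5 = 3176.25.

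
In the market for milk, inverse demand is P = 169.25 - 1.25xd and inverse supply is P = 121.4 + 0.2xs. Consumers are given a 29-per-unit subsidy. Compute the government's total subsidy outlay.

Pre-subsidy: 169.25 - 1.25x = 121.4 + 0.2x gives x* = 33 and P* = 128.
With the rebate, buyers effectively pay Pb = Ps − 29, where Ps is the price sellers receive.
On the curves, Pb = 169.25 - 1.25x and Ps = 121.4 + 0.2x; the wedge Ps − Pb = 29 gives 121.4 + 0.2x − (169.25 - 1.25x) = 29, so x' = 53.
Then Pb = 169.25 − 1.25·53 = 103 and Ps = 121.4 + 0.2·53 = 132.
Government outlay = subsidy × quantity = 29 × 53 = 1537.

Government cost = 1537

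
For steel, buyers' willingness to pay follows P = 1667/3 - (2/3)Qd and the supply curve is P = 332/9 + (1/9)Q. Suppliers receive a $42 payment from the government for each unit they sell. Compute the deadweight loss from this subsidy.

Deadweight loss = $1134

Pre-subsidy: 1667/3 - (2/3)Q = 332/9 + (1/9)Q gives Q* = 667 and P* = 111.
With the subsidy, sellers receive Ps = Pb + 42 for each unit, where Pb is the price buyers pay.
On the curves, Pb = 1667/3 - (2/3)Q and Ps = 332/9 + (1/9)Q; the wedge Ps − Pb = 42 gives 332/9 + (1/9)Q − (1667/3 - (2/3)Q) = 42, so Q' = 721.
Then Pb = 1667/3 − (2/3)·721 = 75 and Ps = 332/9 + (1/9)·721 = 117.
The subsidy expands output by 721 − 667 = 54 past the efficient level; on those units the gap between marginal cost and willingness to pay runs from 0 up to 42.
DWL = ½ × 42 × 54 = 1134.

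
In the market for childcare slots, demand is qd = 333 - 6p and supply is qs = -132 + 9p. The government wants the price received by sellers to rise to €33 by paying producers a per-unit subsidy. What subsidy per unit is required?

Required subsidy s = €5 per unit

At a seller price of 33, quantity supplied is -132 + 9·33 = 165.
Buyers absorb 165 only when they pay pb with 333 − 6·pb = 165, i.e. pb = 28.
s = ps − pb = 33 − 28 = 5.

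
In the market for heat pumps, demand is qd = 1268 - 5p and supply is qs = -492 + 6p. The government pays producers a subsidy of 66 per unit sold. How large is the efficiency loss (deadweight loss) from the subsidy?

Pre-subsidy: 1268 - 5p = -492 + 6p gives p* = 160, q* = 468.
With the subsidy, sellers receive ps = pb + 66 for each unit, where pb is the price buyers pay.
Supply in terms of pb becomes qs = -492 + 6(pb + 66) = -96 + 6pb. Setting this equal to demand: 1268 - 5pb = -96 + 6pb, so pb = 124.
Sellers receive ps = 124 + 66 = 190; q' = 1268 − 5·124 = 648.
The subsidy expands output by 648 − 468 = 180 past the efficient level; on those units the gap between marginal cost and willingness to pay runs from 0 up to 66.
DWL = ½ × 66 × 180 = 5940.

Deadweight loss = 5940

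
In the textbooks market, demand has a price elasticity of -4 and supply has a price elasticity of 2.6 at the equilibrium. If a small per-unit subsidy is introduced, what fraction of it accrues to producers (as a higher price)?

Producer share = 20/33

For a small subsidy around the equilibrium, the benefit split depends on the relative slopes, which at a point are proportional to the elasticities.
Buyer share = εs/(εs + |εd|) = 2.6/(2.6 + 4) = 13/33; seller share = |εd|/(εs + |εd|) = 20/33.
So producers capture 20/33 of the subsidy.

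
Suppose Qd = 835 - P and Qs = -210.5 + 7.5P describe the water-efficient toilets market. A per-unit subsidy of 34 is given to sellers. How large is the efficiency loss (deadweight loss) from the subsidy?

Deadweight loss = 510

Pre-subsidy: 835 - P = -210.5 + 7.5P gives P* = 123, Q* = 712.
With the subsidy, sellers receive Ps = Pb + 34 for each unit, where Pb is the price buyers pay.
Supply in terms of Pb becomes Qs = -210.5 + 7.5(Pb + 34) = 44.5 + 7.5Pb. Setting this equal to demand: 835 - Pb = 44.5 + 7.5Pb, so Pb = 93.
Sellers receive Ps = 93 + 34 = 127; Q' = 835 − 1·93 = 742.
The subsidy expands output by 742 − 712 = 30 past the efficient level; on those units the gap between marginal cost and willingness to pay runs from 0 up to 34.
DWL = ½ × 34 × 30 = 510.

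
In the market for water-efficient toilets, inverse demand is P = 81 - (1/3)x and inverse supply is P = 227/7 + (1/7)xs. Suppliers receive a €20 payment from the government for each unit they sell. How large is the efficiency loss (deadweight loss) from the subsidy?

Deadweight loss = €420

Pre-subsidy: 81 - (1/3)x = 227/7 + (1/7)x gives x* = 102 and P* = 47.
With the subsidy, sellers receive Ps = Pb + 20 for each unit, where Pb is the price buyers pay.
On the curves, Pb = 81 - (1/3)x and Ps = 227/7 + (1/7)x; the wedge Ps − Pb = 20 gives 227/7 + (1/7)x − (81 - (1/3)x) = 20, so x' = 144.
Then Pb = 81 − (1/3)·144 = 33 and Ps = 227/7 + (1/7)·144 = 53.
The subsidy expands output by 144 − 102 = 42 past the efficient level; on those units the gap between marginal cost and willingness to pay runs from 0 up to 20.
DWL = ½ × 20 × 42 = 420.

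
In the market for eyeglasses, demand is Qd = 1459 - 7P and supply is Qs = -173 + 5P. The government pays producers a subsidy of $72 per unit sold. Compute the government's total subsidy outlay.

Government cost = $51624

Pre-subsidy: 1459 - 7P = -173 + 5P gives P* = 136, Q* = 507.
With the subsidy, sellers receive Ps = Pb + 72 for each unit, where Pb is the price buyers pay.
Supply in terms of Pb becomes Qs = -173 + 5(Pb + 72) = 187 + 5Pb. Setting this equal to demand: 1459 - 7Pb = 187 + 5Pb, so Pb = 106.
Sellers receive Ps = 106 + 72 = 178; Q' = 1459 − 7·106 = 717.
Government outlay = subsidy × quantity = 72 × 717 = 51624.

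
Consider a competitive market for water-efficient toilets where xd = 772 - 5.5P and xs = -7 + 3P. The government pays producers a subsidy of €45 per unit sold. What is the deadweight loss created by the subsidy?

Pre-subsidy: 772 - 5.5P = -7 + 3P gives P* = 1558/17, x* = 4555/17.
With the subsidy, sellers receive Ps = Pb + 45 for each unit, where Pb is the price buyers pay.
Supply in terms of Pb becomes xs = -7 + 3(Pb + 45) = 128 + 3Pb. Setting this equal to demand: 772 - 5.5Pb = 128 + 3Pb, so Pb = 1288/17.
Sellers receive Ps = 1288/17 + 45 = 2053/17; x' = 772 − 5.5·(1288/17) = 6040/17.
The subsidy expands output by 6040/17 − 4555/17 = 1485/17 past the efficient level; on those units the gap between marginal cost and willingness to pay runs from 0 up to 45.
DWL = ½ × 45 × 1485/17 = 66825/34.

Deadweight loss = 66825/34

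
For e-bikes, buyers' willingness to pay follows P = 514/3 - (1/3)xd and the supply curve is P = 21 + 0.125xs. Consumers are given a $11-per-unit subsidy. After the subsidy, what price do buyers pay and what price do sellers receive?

Pre-subsidy: 514/3 - (1/3)x = 21 + 0.125x gives x* = 328 and P* = 62.
With the rebate, buyers effectively pay Pb = Ps − 11, where Ps is the price sellers receive.
On the curves, Pb = 514/3 - (1/3)x and Ps = 21 + 0.125x; the wedge Ps − Pb = 11 gives 21 + 0.125x − (514/3 - (1/3)x) = 11, so x' = 352.
Then Pb = 514/3 − (1/3)·352 = 54 and Ps = 21 + 0.125·352 = 65.

Buyers pay $54; sellers receive $65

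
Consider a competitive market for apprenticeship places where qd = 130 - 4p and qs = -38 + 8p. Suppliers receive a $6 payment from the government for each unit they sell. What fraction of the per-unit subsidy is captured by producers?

Pre-subsidy: 130 - 4p = -38 + 8p gives p* = 14, q* = 74.
With the subsidy, sellers receive ps = pb + 6 for each unit, where pb is the price buyers pay.
Supply in terms of pb becomes qs = -38 + 8(pb + 6) = 10 + 8pb. Setting this equal to demand: 130 - 4pb = 10 + 8pb, so pb = 10.
Sellers receive ps = 10 + 6 = 16; q' = 130 − 4·10 = 90.
Buyers' price falls by p* − pb = 14 − 10 = 4; sellers' price rises by ps − p* = 16 − 14 = 2.
So producers capture 2/6 = 1/3 of each unit of subsidy.

Producer share = 1/3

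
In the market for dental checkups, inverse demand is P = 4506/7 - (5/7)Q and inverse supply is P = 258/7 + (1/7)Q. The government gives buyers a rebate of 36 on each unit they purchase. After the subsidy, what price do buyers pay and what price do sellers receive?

Buyers pay 108; sellers receive 144

Pre-subsidy: 4506/7 - (5/7)Q = 258/7 + (1/7)Q gives Q* = 708 and P* = 138.
With the rebate, buyers effectively pay Pb = Ps − 36, where Ps is the price sellers receive.
On the curves, Pb = 4506/7 - (5/7)Q and Ps = 258/7 + (1/7)Q; the wedge Ps − Pb = 36 gives 258/7 + (1/7)Q − (4506/7 - (5/7)Q) = 36, so Q' = 750.
Then Pb = 4506/7 − (5/7)·750 = 108 and Ps = 258/7 + (1/7)·750 = 144.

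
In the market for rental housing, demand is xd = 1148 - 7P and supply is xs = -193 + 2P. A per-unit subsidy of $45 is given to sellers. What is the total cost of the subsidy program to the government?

Government cost = $7875

Pre-subsidy: 1148 - 7P = -193 + 2P gives P* = 149, x* = 105.
With the subsidy, sellers receive Ps = Pb + 45 for each unit, where Pb is the price buyers pay.
Supply in terms of Pb becomes xs = -193 + 2(Pb + 45) = -103 + 2Pb. Setting this equal to demand: 1148 - 7Pb = -103 + 2Pb, so Pb = 139.
Sellers receive Ps = 139 + 45 = 184; x' = 1148 − 7·139 = 175.
Government outlay = subsidy × quantity = 45 × 175 = 7875.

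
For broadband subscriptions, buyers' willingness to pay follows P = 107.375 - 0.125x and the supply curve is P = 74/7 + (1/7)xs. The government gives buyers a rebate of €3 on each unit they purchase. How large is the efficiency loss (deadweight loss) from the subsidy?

Pre-subsidy: 107.375 - 0.125x = 74/7 + (1/7)x gives x* = 361.4 and P* = 62.2.
With the rebate, buyers effectively pay Pb = Ps − 3, where Ps is the price sellers receive.
On the curves, Pb = 107.375 - 0.125x and Ps = 74/7 + (1/7)x; the wedge Ps − Pb = 3 gives 74/7 + (1/7)x − (107.375 - 0.125x) = 3, so x' = 372.6.
Then Pb = 107.375 − 0.125·372.6 = 60.8 and Ps = 74/7 + (1/7)·372.6 = 63.8.
The subsidy expands output by 372.6 − 361.4 = 11.2 past the efficient level; on those units the gap between marginal cost and willingness to pay runs from 0 up to 3.
DWL = ½ × 3 × 11.2 = 16.8.

Deadweight loss = €16.8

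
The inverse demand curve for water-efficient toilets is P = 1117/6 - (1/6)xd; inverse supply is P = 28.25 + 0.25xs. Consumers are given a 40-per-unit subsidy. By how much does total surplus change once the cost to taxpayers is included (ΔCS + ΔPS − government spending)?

Net change in total surplus = -1920

Pre-subsidy: 1117/6 - (1/6)x = 28.25 + 0.25x gives x* = 379 and P* = 123.
With the rebate, buyers effectively pay Pb = Ps − 40, where Ps is the price sellers receive.
On the curves, Pb = 1117/6 - (1/6)x and Ps = 28.25 + 0.25x; the wedge Ps − Pb = 40 gives 28.25 + 0.25x − (1117/6 - (1/6)x) = 40, so x' = 475.
Then Pb = 1117/6 − (1/6)·475 = 107 and Ps = 28.25 + 0.25·475 = 147.
ΔCS = ½(379 + 475)(123 − 107) = 6832; ΔPS = ½(379 + 475)(147 − 123) = 10248.
Government spending = 40 × 475 = 19000.
Net change = 6832 + 10248 − 19000 = -1920. The loss equals the DWL triangle ½·40·96.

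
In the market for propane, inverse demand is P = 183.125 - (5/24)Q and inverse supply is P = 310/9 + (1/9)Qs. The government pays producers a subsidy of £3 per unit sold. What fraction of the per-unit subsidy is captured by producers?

Producer share = 8/23

Pre-subsidy: 183.125 - (5/24)Q = 310/9 + (1/9)Q gives Q* = 10705/23 and P* = 5945/69.
With the subsidy, sellers receive Ps = Pb + 3 for each unit, where Pb is the price buyers pay.
On the curves, Pb = 183.125 - (5/24)Q and Ps = 310/9 + (1/9)Q; the wedge Ps − Pb = 3 gives 310/9 + (1/9)Q − (183.125 - (5/24)Q) = 3, so Q' = 10921/23.
Then Pb = 183.125 − (5/24)·(10921/23) = 5810/69 and Ps = 310/9 + (1/9)·(10921/23) = 6017/69.
Buyers' price falls by P* − Pb = 5945/69 − 5810/69 = 45/23; sellers' price rises by Ps − P* = 6017/69 − 5945/69 = 24/23.
So producers capture (24/23)/3 = 8/23 of each unit of subsidy.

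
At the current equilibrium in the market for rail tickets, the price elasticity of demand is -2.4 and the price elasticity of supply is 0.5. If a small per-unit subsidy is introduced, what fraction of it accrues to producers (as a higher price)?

Producer share = 24/29

For a small subsidy around the equilibrium, the benefit split depends on the relative slopes, which at a point are proportional to the elasticities.
Buyer share = εs/(εs + |εd|) = 0.5/(0.5 + 2.4) = 5/29; seller share = |εd|/(εs + |εd|) = 24/29.
So producers capture 24/29 of the subsidy.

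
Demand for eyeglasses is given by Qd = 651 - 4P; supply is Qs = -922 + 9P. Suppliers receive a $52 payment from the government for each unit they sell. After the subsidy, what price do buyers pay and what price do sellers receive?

Buyers pay $85; sellers receive $137

Pre-subsidy: 651 - 4P = -922 + 9P gives P* = 121, Q* = 167.
With the subsidy, sellers receive Ps = Pb + 52 for each unit, where Pb is the price buyers pay.
Supply in terms of Pb becomes Qs = -922 + 9(Pb + 52) = -454 + 9Pb. Setting this equal to demand: 651 - 4Pb = -454 + 9Pb, so Pb = 85.
Sellers receive Ps = 85 + 52 = 137; Q' = 651 − 4·85 = 311.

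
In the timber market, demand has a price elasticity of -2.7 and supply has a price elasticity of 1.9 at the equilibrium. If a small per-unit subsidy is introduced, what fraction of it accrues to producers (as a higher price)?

Producer share = 27/46

For a small subsidy around the equilibrium, the benefit split depends on the relative slopes, which at a point are proportional to the elasticities.
Buyer share = εs/(εs + |εd|) = 1.9/(1.9 + 2.7) = 19/46; seller share = |εd|/(εs + |εd|) = 27/46.
So producers capture 27/46 of the subsidy.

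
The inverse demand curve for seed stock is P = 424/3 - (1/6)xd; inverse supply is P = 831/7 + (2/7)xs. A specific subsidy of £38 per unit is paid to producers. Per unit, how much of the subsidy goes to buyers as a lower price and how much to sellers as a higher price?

Buyers gain £14 per unit; sellers gain £24 per unit

Pre-subsidy: 424/3 - (1/6)x = 831/7 + (2/7)x gives x* = 50 and P* = 133.
With the subsidy, sellers receive Ps = Pb + 38 for each unit, where Pb is the price buyers pay.
On the curves, Pb = 424/3 - (1/6)x and Ps = 831/7 + (2/7)x; the wedge Ps − Pb = 38 gives 831/7 + (2/7)x − (424/3 - (1/6)x) = 38, so x' = 134.
Then Pb = 424/3 − (1/6)·134 = 119 and Ps = 831/7 + (2/7)·134 = 157.
Buyers' price falls by P* − Pb = 133 − 119 = 14; sellers' price rises by Ps − P* = 157 − 133 = 24.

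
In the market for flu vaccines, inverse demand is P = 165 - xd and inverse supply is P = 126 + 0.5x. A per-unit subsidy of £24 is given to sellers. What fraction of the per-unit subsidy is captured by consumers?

Pre-subsidy: 165 - x = 126 + 0.5x gives x* = 26 and P* = 139.
With the subsidy, sellers receive Ps = Pb + 24 for each unit, where Pb is the price buyers pay.
On the curves, Pb = 165 - x and Ps = 126 + 0.5x; the wedge Ps − Pb = 24 gives 126 + 0.5x − (165 - x) = 24, so x' = 42.
Then Pb = 165 − 1·42 = 123 and Ps = 126 + 0.5·42 = 147.
Buyers' price falls by P* − Pb = 139 − 123 = 16; sellers' price rises by Ps − P* = 147 − 139 = 8.
So consumers capture 16/24 = 2/3 of each unit of subsidy.

Consumer share = 2/3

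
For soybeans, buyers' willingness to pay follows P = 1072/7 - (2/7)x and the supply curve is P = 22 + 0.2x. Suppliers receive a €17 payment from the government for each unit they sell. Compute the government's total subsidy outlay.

Government cost = €5185

Pre-subsidy: 1072/7 - (2/7)x = 22 + 0.2x gives x* = 270 and P* = 76.
With the subsidy, sellers receive Ps = Pb + 17 for each unit, where Pb is the price buyers pay.
On the curves, Pb = 1072/7 - (2/7)x and Ps = 22 + 0.2x; the wedge Ps − Pb = 17 gives 22 + 0.2x − (1072/7 - (2/7)x) = 17, so x' = 305.
Then Pb = 1072/7 − (2/7)·305 = 66 and Ps = 22 + 0.2·305 = 83.
Government outlay = subsidy × quantity = 17 × 305 = 5185.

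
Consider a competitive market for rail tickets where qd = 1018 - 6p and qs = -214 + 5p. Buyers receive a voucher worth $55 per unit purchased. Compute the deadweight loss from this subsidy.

Pre-subsidy: 1018 - 6p = -214 + 5p gives p* = 112, q* = 346.
With the rebate, buyers effectively pay pb = ps − 55, where ps is the price sellers receive.
Demand in terms of ps becomes qd = 1018 − 6(ps − 55) = 1348 - 6ps. Setting this equal to supply: 1348 - 6ps = -214 + 5ps, so ps = 142.
Buyers pay pb = 142 − 55 = 87; q' = -214 + 5·142 = 496.
The subsidy expands output by 496 − 346 = 150 past the efficient level; on those units the gap between marginal cost and willingness to pay runs from 0 up to 55.
DWL = ½ × 55 × 150 = 4125.

Deadweight loss = $4125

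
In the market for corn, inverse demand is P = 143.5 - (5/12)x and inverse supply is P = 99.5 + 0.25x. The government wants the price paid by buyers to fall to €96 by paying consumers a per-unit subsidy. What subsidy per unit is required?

At a buyer price of 96, quantity demanded is 344.4 − 2.4·96 = 114.
Sellers supply 114 only when they receive Ps = 99.5 + 0.25·114 = 128.
s = Ps − Pb = 128 − 96 = 32.

Required subsidy s = €32 per unit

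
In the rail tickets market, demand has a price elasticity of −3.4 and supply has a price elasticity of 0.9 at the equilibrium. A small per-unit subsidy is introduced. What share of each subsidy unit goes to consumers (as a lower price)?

For a small subsidy around the equilibrium, the benefit split depends on the relative slopes, which at a point are proportional to the elasticities.
Buyer share = εs/(εs + |εd|) = 0.9/(0.9 + 3.4) = 9/43; seller share = |εd|/(εs + |εd|) = 34/43.

Consumer share = 9/43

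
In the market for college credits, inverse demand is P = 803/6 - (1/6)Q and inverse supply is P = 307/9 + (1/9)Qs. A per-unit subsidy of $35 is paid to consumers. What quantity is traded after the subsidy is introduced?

Q' = 485

Pre-subsidy: 803/6 - (1/6)Q = 307/9 + (1/9)Q gives Q* = 359 and P* = 74.
With the rebate, buyers effectively pay Pb = Ps − 35, where Ps is the price sellers receive.
On the curves, Pb = 803/6 - (1/6)Q and Ps = 307/9 + (1/9)Q; the wedge Ps − Pb = 35 gives 307/9 + (1/9)Q − (803/6 - (1/6)Q) = 35, so Q' = 485.
Then Pb = 803/6 − (1/6)·485 = 53 and Ps = 307/9 + (1/9)·485 = 88.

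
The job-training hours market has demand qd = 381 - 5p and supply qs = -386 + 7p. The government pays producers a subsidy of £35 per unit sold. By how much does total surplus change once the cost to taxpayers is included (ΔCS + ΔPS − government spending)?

Pre-subsidy: 381 - 5p = -386 + 7p gives p* = 767/12, q* = 737/12.
With the subsidy, sellers receive ps = pb + 35 for each unit, where pb is the price buyers pay.
Supply in terms of pb becomes qs = -386 + 7(pb + 35) = -141 + 7pb. Setting this equal to demand: 381 - 5pb = -141 + 7pb, so pb = 43.5.
Sellers receive ps = 43.5 + 35 = 78.5; q' = 381 − 5·43.5 = 163.5.
ΔCS = ½(737/12 + 163.5)(767/12 − 43.5) = 661255/288; ΔPS = ½(737/12 + 163.5)(78.5 − 767/12) = 472325/288.
Government spending = 35 × 163.5 = 5722.5.
Net change = 661255/288 + 472325/288 − 5722.5 = -42875/24. The loss equals the DWL triangle ½·35·1225/12.

Net change in total surplus = -42875/24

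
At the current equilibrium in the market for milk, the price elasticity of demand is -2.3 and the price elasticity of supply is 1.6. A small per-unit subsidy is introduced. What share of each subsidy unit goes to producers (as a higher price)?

For a small subsidy around the equilibrium, the benefit split depends on the relative slopes, which at a point are proportional to the elasticities.
Buyer share = εs/(εs + |εd|) = 1.6/(1.6 + 2.3) = 16/39; seller share = |εd|/(εs + |εd|) = 23/39.
So producers capture 23/39 of the subsidy.

Producer share = 23/39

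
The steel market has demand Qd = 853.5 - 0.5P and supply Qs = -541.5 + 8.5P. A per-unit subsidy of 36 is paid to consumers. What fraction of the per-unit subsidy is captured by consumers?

Pre-subsidy: 853.5 - 0.5P = -541.5 + 8.5P gives P* = 155, Q* = 776.
With the rebate, buyers effectively pay Pb = Ps − 36, where Ps is the price sellers receive.
Demand in terms of Ps becomes Qd = 853.5 − 0.5(Ps − 36) = 871.5 - 0.5Ps. Setting this equal to supply: 871.5 - 0.5Ps = -541.5 + 8.5Ps, so Ps = 157.
Buyers pay Pb = 157 − 36 = 121; Q' = -541.5 + 8.5·157 = 793.
Buyers' price falls by P* − Pb = 155 − 121 = 34; sellers' price rises by Ps − P* = 157 − 155 = 2.
So consumers capture 34/36 = 17/18 of each unit of subsidy.

Consumer share = 17/18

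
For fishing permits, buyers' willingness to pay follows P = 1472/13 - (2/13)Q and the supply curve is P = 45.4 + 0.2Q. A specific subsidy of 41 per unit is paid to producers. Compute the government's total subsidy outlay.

Pre-subsidy: 1472/13 - (2/13)Q = 45.4 + 0.2Q gives Q* = 4409/23 and P* = 1926/23.
With the subsidy, sellers receive Ps = Pb + 41 for each unit, where Pb is the price buyers pay.
On the curves, Pb = 1472/13 - (2/13)Q and Ps = 45.4 + 0.2Q; the wedge Ps − Pb = 41 gives 45.4 + 0.2Q − (1472/13 - (2/13)Q) = 41, so Q' = 7074/23.
Then Pb = 1472/13 − (2/13)·(7074/23) = 1516/23 and Ps = 45.4 + 0.2·(7074/23) = 2459/23.
Government outlay = subsidy × quantity = 41 × 7074/23 = 290034/23.

Government cost = 290034/23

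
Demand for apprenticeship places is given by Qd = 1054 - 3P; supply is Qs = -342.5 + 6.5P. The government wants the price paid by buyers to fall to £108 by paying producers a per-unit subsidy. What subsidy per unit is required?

Required subsidy s = £57 per unit

At a buyer price of 108, quantity demanded is 1054 − 3·108 = 730.
Sellers supply 730 only when they receive Ps with -342.5 + 6.5·Ps = 730, i.e. Ps = 165.
s = Ps − Pb = 165 − 108 = 57.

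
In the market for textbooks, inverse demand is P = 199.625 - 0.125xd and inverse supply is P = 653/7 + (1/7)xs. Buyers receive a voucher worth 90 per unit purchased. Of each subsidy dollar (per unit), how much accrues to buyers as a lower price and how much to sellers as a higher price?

Pre-subsidy: 199.625 - 0.125x = 653/7 + (1/7)x gives x* = 397 and P* = 150.
With the rebate, buyers effectively pay Pb = Ps − 90, where Ps is the price sellers receive.
On the curves, Pb = 199.625 - 0.125x and Ps = 653/7 + (1/7)x; the wedge Ps − Pb = 90 gives 653/7 + (1/7)x − (199.625 - 0.125x) = 90, so x' = 733.
Then Pb = 199.625 − 0.125·733 = 108 and Ps = 653/7 + (1/7)·733 = 198.
Buyers' price falls by P* − Pb = 150 − 108 = 42; sellers' price rises by Ps − P* = 198 − 150 = 48.

Buyers gain 42 per unit; sellers gain 48 per unit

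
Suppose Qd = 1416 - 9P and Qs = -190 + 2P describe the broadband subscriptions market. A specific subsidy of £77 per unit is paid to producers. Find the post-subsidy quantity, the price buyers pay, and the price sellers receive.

Pre-subsidy: 1416 - 9P = -190 + 2P gives P* = 146, Q* = 102.
With the subsidy, sellers receive Ps = Pb + 77 for each unit, where Pb is the price buyers pay.
Supply in terms of Pb becomes Qs = -190 + 2(Pb + 77) = -36 + 2Pb. Setting this equal to demand: 1416 - 9Pb = -36 + 2Pb, so Pb = 132.
Sellers receive Ps = 132 + 77 = 209; Q' = 1416 − 9·132 = 228.

Q' = 228; buyers pay £132; sellers receive £209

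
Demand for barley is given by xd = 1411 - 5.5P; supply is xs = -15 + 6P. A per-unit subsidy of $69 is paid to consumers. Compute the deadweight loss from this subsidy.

Pre-subsidy: 1411 - 5.5P = -15 + 6P gives P* = 124, x* = 729.
With the rebate, buyers effectively pay Pb = Ps − 69, where Ps is the price sellers receive.
Demand in terms of Ps becomes xd = 1411 − 5.5(Ps − 69) = 1790.5 - 5.5Ps. Setting this equal to supply: 1790.5 - 5.5Ps = -15 + 6Ps, so Ps = 157.
Buyers pay Pb = 157 − 69 = 88; x' = -15 + 6·157 = 927.
The subsidy expands output by 927 − 729 = 198 past the efficient level; on those units the gap between marginal cost and willingness to pay runs from 0 up to 69.
DWL = ½ × 69 × 198 = 6831.

Deadweight loss = $6831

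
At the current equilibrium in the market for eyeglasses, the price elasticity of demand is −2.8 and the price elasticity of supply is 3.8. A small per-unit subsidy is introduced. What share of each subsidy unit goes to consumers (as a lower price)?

Consumer share = 19/33

For a small subsidy around the equilibrium, the benefit split depends on the relative slopes, which at a point are proportional to the elasticities.
Buyer share = εs/(εs + |εd|) = 3.8/(3.8 + 2.8) = 19/33; seller share = |εd|/(εs + |εd|) = 14/33.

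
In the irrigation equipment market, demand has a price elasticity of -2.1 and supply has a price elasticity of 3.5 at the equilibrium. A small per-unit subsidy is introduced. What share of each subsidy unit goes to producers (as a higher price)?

Producer share = 0.375

For a small subsidy around the equilibrium, the benefit split depends on the relative slopes, which at a point are proportional to the elasticities.
Buyer share = εs/(εs + |εd|) = 3.5/(3.5 + 2.1) = 0.625; seller share = |εd|/(εs + |εd|) = 0.375.
So producers capture 0.375 of the subsidy.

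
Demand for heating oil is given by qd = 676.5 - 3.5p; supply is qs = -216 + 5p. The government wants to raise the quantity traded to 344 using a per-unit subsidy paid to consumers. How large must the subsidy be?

Required subsidy s = 17 per unit

At q = 344, invert demand for the buyer price: pb = (676.5 − 344)/3.5 = 95; invert supply for the seller price: ps = (344 − (-216))/5 = 112.
The subsidy must fill the gap: s = ps − pb = 112 − 95 = 17.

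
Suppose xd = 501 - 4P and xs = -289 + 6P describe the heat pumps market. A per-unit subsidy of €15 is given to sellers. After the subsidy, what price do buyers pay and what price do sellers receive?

Buyers pay €70; sellers receive €85

Pre-subsidy: 501 - 4P = -289 + 6P gives P* = 79, x* = 185.
With the subsidy, sellers receive Ps = Pb + 15 for each unit, where Pb is the price buyers pay.
Supply in terms of Pb becomes xs = -289 + 6(Pb + 15) = -199 + 6Pb. Setting this equal to demand: 501 - 4Pb = -199 + 6Pb, so Pb = 70.
Sellers receive Ps = 70 + 15 = 85; x' = 501 − 4·70 = 221.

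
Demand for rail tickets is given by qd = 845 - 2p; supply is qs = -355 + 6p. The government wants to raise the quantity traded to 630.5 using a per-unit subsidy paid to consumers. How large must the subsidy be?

Required subsidy s = 57 per unit

At q = 630.5, invert demand for the buyer price: pb = (845 − 630.5)/2 = 107.25; invert supply for the seller price: ps = (630.5 − (-355))/6 = 164.25.
The subsidy must fill the gap: s = ps − pb = 164.25 − 107.25 = 57.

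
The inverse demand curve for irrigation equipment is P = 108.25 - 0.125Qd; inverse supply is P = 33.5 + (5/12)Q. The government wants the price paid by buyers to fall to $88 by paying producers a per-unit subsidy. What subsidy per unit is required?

Required subsidy s = $13 per unit

At a buyer price of 88, quantity demanded is 866 − 8·88 = 162.
Sellers supply 162 only when they receive Ps = 33.5 + (5/12)·162 = 101.
s = Ps − Pb = 101 − 88 = 13.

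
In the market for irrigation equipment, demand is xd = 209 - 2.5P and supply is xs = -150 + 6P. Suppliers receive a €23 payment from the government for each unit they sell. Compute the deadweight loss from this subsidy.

Pre-subsidy: 209 - 2.5P = -150 + 6P gives P* = 718/17, x* = 1758/17.
With the subsidy, sellers receive Ps = Pb + 23 for each unit, where Pb is the price buyers pay.
Supply in terms of Pb becomes xs = -150 + 6(Pb + 23) = -12 + 6Pb. Setting this equal to demand: 209 - 2.5Pb = -12 + 6Pb, so Pb = 26.
Sellers receive Ps = 26 + 23 = 49; x' = 209 − 2.5·26 = 144.
The subsidy expands output by 144 − 1758/17 = 690/17 past the efficient level; on those units the gap between marginal cost and willingness to pay runs from 0 up to 23.
DWL = ½ × 23 × 690/17 = 7935/17.

Deadweight loss = 7935/17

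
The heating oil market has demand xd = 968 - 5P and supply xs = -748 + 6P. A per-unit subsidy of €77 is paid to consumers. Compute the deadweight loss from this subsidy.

Deadweight loss = €8085

Pre-subsidy: 968 - 5P = -748 + 6P gives P* = 156, x* = 188.
With the rebate, buyers effectively pay Pb = Ps − 77, where Ps is the price sellers receive.
Demand in terms of Ps becomes xd = 968 − 5(Ps − 77) = 1353 - 5Ps. Setting this equal to supply: 1353 - 5Ps = -748 + 6Ps, so Ps = 191.
Buyers pay Pb = 191 − 77 = 114; x' = -748 + 6·191 = 398.
The subsidy expands output by 398 − 188 = 210 past the efficient level; on those units the gap between marginal cost and willingness to pay runs from 0 up to 77.
DWL = ½ × 77 × 210 = 8085.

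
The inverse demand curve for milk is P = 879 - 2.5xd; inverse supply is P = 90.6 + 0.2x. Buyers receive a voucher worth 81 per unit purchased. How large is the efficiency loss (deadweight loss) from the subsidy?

Deadweight loss = 1215

Pre-subsidy: 879 - 2.5x = 90.6 + 0.2x gives x* = 292 and P* = 149.
With the rebate, buyers effectively pay Pb = Ps − 81, where Ps is the price sellers receive.
On the curves, Pb = 879 - 2.5x and Ps = 90.6 + 0.2x; the wedge Ps − Pb = 81 gives 90.6 + 0.2x − (879 - 2.5x) = 81, so x' = 322.
Then Pb = 879 − 2.5·322 = 74 and Ps = 90.6 + 0.2·322 = 155.
The subsidy expands output by 322 − 292 = 30 past the efficient level; on those units the gap between marginal cost and willingness to pay runs from 0 up to 81.
DWL = ½ × 81 × 30 = 1215.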